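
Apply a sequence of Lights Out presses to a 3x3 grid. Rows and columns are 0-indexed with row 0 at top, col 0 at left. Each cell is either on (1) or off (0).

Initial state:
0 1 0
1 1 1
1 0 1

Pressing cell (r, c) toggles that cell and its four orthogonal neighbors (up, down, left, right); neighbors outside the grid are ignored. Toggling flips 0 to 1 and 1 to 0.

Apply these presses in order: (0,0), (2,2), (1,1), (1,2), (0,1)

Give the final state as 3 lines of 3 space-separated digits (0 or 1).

Answer: 0 0 0
1 0 0
1 0 1

Derivation:
After press 1 at (0,0):
1 0 0
0 1 1
1 0 1

After press 2 at (2,2):
1 0 0
0 1 0
1 1 0

After press 3 at (1,1):
1 1 0
1 0 1
1 0 0

After press 4 at (1,2):
1 1 1
1 1 0
1 0 1

After press 5 at (0,1):
0 0 0
1 0 0
1 0 1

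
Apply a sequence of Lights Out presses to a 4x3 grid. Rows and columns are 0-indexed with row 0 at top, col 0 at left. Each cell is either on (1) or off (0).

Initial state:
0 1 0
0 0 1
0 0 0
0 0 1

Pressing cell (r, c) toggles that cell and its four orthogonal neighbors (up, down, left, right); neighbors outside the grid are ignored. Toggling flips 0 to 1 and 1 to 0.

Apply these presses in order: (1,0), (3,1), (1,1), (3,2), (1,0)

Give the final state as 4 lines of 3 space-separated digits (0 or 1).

Answer: 0 0 0
1 1 0
0 0 1
1 0 1

Derivation:
After press 1 at (1,0):
1 1 0
1 1 1
1 0 0
0 0 1

After press 2 at (3,1):
1 1 0
1 1 1
1 1 0
1 1 0

After press 3 at (1,1):
1 0 0
0 0 0
1 0 0
1 1 0

After press 4 at (3,2):
1 0 0
0 0 0
1 0 1
1 0 1

After press 5 at (1,0):
0 0 0
1 1 0
0 0 1
1 0 1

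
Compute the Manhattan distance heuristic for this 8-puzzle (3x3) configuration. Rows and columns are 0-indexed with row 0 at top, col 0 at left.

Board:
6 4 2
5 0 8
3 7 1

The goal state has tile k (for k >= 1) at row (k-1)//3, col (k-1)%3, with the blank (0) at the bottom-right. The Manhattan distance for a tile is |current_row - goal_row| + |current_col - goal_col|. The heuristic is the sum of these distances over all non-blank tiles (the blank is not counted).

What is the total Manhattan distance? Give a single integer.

Answer: 18

Derivation:
Tile 6: at (0,0), goal (1,2), distance |0-1|+|0-2| = 3
Tile 4: at (0,1), goal (1,0), distance |0-1|+|1-0| = 2
Tile 2: at (0,2), goal (0,1), distance |0-0|+|2-1| = 1
Tile 5: at (1,0), goal (1,1), distance |1-1|+|0-1| = 1
Tile 8: at (1,2), goal (2,1), distance |1-2|+|2-1| = 2
Tile 3: at (2,0), goal (0,2), distance |2-0|+|0-2| = 4
Tile 7: at (2,1), goal (2,0), distance |2-2|+|1-0| = 1
Tile 1: at (2,2), goal (0,0), distance |2-0|+|2-0| = 4
Sum: 3 + 2 + 1 + 1 + 2 + 4 + 1 + 4 = 18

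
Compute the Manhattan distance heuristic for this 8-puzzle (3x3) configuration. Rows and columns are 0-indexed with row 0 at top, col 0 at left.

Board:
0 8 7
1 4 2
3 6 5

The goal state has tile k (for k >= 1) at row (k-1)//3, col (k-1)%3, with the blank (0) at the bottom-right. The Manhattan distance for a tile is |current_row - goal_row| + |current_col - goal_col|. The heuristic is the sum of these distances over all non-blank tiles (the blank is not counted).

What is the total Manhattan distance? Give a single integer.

Tile 8: (0,1)->(2,1) = 2
Tile 7: (0,2)->(2,0) = 4
Tile 1: (1,0)->(0,0) = 1
Tile 4: (1,1)->(1,0) = 1
Tile 2: (1,2)->(0,1) = 2
Tile 3: (2,0)->(0,2) = 4
Tile 6: (2,1)->(1,2) = 2
Tile 5: (2,2)->(1,1) = 2
Sum: 2 + 4 + 1 + 1 + 2 + 4 + 2 + 2 = 18

Answer: 18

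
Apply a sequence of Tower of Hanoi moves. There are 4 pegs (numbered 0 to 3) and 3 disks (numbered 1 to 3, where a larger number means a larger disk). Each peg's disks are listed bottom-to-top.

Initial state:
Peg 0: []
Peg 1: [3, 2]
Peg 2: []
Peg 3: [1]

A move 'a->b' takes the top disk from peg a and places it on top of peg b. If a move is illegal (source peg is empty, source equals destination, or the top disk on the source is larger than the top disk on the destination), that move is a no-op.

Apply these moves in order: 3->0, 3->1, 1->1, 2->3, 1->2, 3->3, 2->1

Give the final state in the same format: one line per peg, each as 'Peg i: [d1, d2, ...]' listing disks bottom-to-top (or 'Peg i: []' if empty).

After move 1 (3->0):
Peg 0: [1]
Peg 1: [3, 2]
Peg 2: []
Peg 3: []

After move 2 (3->1):
Peg 0: [1]
Peg 1: [3, 2]
Peg 2: []
Peg 3: []

After move 3 (1->1):
Peg 0: [1]
Peg 1: [3, 2]
Peg 2: []
Peg 3: []

After move 4 (2->3):
Peg 0: [1]
Peg 1: [3, 2]
Peg 2: []
Peg 3: []

After move 5 (1->2):
Peg 0: [1]
Peg 1: [3]
Peg 2: [2]
Peg 3: []

After move 6 (3->3):
Peg 0: [1]
Peg 1: [3]
Peg 2: [2]
Peg 3: []

After move 7 (2->1):
Peg 0: [1]
Peg 1: [3, 2]
Peg 2: []
Peg 3: []

Answer: Peg 0: [1]
Peg 1: [3, 2]
Peg 2: []
Peg 3: []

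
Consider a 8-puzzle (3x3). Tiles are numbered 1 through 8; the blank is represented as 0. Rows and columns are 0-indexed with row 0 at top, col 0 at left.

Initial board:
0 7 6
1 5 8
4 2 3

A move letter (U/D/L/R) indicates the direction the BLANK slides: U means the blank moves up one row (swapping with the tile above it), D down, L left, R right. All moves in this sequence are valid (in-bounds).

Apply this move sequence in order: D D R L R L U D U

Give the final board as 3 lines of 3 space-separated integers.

After move 1 (D):
1 7 6
0 5 8
4 2 3

After move 2 (D):
1 7 6
4 5 8
0 2 3

After move 3 (R):
1 7 6
4 5 8
2 0 3

After move 4 (L):
1 7 6
4 5 8
0 2 3

After move 5 (R):
1 7 6
4 5 8
2 0 3

After move 6 (L):
1 7 6
4 5 8
0 2 3

After move 7 (U):
1 7 6
0 5 8
4 2 3

After move 8 (D):
1 7 6
4 5 8
0 2 3

After move 9 (U):
1 7 6
0 5 8
4 2 3

Answer: 1 7 6
0 5 8
4 2 3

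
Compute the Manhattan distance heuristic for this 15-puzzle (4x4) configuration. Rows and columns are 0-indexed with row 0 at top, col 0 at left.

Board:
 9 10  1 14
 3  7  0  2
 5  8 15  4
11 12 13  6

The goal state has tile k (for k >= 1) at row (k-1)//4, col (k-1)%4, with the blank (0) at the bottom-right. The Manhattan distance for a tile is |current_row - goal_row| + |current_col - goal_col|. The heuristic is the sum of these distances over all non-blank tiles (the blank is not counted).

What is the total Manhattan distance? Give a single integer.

Tile 9: at (0,0), goal (2,0), distance |0-2|+|0-0| = 2
Tile 10: at (0,1), goal (2,1), distance |0-2|+|1-1| = 2
Tile 1: at (0,2), goal (0,0), distance |0-0|+|2-0| = 2
Tile 14: at (0,3), goal (3,1), distance |0-3|+|3-1| = 5
Tile 3: at (1,0), goal (0,2), distance |1-0|+|0-2| = 3
Tile 7: at (1,1), goal (1,2), distance |1-1|+|1-2| = 1
Tile 2: at (1,3), goal (0,1), distance |1-0|+|3-1| = 3
Tile 5: at (2,0), goal (1,0), distance |2-1|+|0-0| = 1
Tile 8: at (2,1), goal (1,3), distance |2-1|+|1-3| = 3
Tile 15: at (2,2), goal (3,2), distance |2-3|+|2-2| = 1
Tile 4: at (2,3), goal (0,3), distance |2-0|+|3-3| = 2
Tile 11: at (3,0), goal (2,2), distance |3-2|+|0-2| = 3
Tile 12: at (3,1), goal (2,3), distance |3-2|+|1-3| = 3
Tile 13: at (3,2), goal (3,0), distance |3-3|+|2-0| = 2
Tile 6: at (3,3), goal (1,1), distance |3-1|+|3-1| = 4
Sum: 2 + 2 + 2 + 5 + 3 + 1 + 3 + 1 + 3 + 1 + 2 + 3 + 3 + 2 + 4 = 37

Answer: 37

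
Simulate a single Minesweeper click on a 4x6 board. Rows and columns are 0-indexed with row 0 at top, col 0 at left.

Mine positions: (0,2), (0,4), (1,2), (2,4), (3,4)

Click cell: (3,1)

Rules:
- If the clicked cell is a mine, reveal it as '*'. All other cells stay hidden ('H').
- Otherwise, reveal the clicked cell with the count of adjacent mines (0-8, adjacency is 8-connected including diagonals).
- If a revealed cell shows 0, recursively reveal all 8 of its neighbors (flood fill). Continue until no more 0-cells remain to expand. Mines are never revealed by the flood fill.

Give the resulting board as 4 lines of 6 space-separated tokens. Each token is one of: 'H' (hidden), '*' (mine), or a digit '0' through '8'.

0 2 H H H H
0 2 H H H H
0 1 1 3 H H
0 0 0 2 H H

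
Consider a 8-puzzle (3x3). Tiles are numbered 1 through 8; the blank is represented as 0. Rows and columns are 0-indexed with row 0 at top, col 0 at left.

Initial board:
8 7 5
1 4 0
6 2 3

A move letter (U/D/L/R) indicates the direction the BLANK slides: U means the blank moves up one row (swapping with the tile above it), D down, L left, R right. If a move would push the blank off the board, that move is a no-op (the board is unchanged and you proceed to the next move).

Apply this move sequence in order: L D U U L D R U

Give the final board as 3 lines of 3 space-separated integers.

After move 1 (L):
8 7 5
1 0 4
6 2 3

After move 2 (D):
8 7 5
1 2 4
6 0 3

After move 3 (U):
8 7 5
1 0 4
6 2 3

After move 4 (U):
8 0 5
1 7 4
6 2 3

After move 5 (L):
0 8 5
1 7 4
6 2 3

After move 6 (D):
1 8 5
0 7 4
6 2 3

After move 7 (R):
1 8 5
7 0 4
6 2 3

After move 8 (U):
1 0 5
7 8 4
6 2 3

Answer: 1 0 5
7 8 4
6 2 3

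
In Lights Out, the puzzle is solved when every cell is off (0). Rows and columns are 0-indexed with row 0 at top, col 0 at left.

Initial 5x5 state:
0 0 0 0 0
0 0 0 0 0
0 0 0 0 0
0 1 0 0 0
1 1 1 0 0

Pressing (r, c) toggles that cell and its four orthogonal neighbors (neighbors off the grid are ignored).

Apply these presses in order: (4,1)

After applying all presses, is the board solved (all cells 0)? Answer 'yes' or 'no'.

After press 1 at (4,1):
0 0 0 0 0
0 0 0 0 0
0 0 0 0 0
0 0 0 0 0
0 0 0 0 0

Lights still on: 0

Answer: yes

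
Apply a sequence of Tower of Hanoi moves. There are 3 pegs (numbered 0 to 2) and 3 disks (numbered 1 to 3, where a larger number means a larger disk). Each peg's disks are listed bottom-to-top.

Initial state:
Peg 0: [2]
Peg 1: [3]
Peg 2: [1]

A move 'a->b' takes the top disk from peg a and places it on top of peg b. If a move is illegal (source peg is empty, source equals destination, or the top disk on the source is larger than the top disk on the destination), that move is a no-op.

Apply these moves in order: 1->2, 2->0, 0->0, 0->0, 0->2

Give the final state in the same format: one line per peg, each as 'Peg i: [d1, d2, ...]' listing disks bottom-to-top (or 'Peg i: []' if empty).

Answer: Peg 0: [2]
Peg 1: [3]
Peg 2: [1]

Derivation:
After move 1 (1->2):
Peg 0: [2]
Peg 1: [3]
Peg 2: [1]

After move 2 (2->0):
Peg 0: [2, 1]
Peg 1: [3]
Peg 2: []

After move 3 (0->0):
Peg 0: [2, 1]
Peg 1: [3]
Peg 2: []

After move 4 (0->0):
Peg 0: [2, 1]
Peg 1: [3]
Peg 2: []

After move 5 (0->2):
Peg 0: [2]
Peg 1: [3]
Peg 2: [1]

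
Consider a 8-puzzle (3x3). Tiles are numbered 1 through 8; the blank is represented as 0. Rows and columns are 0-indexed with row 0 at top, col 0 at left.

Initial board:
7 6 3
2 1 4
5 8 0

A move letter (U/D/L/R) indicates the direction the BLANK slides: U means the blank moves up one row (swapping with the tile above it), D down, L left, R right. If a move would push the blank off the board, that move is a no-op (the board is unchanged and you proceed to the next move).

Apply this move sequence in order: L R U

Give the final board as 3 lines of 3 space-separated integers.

Answer: 7 6 3
2 1 0
5 8 4

Derivation:
After move 1 (L):
7 6 3
2 1 4
5 0 8

After move 2 (R):
7 6 3
2 1 4
5 8 0

After move 3 (U):
7 6 3
2 1 0
5 8 4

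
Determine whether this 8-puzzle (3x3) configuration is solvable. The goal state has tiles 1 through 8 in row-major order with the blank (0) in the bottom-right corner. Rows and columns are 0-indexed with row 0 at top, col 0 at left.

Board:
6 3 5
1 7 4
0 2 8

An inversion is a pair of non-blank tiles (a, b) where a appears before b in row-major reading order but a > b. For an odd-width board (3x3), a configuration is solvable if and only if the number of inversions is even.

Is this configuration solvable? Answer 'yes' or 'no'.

Answer: no

Derivation:
Inversions (pairs i<j in row-major order where tile[i] > tile[j] > 0): 13
13 is odd, so the puzzle is not solvable.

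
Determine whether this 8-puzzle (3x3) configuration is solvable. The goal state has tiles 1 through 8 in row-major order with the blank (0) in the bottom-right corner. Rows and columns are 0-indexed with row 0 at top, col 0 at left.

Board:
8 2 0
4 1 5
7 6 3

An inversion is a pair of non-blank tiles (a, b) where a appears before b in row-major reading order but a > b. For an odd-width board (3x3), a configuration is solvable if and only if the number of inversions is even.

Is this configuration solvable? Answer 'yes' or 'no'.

Inversions (pairs i<j in row-major order where tile[i] > tile[j] > 0): 14
14 is even, so the puzzle is solvable.

Answer: yes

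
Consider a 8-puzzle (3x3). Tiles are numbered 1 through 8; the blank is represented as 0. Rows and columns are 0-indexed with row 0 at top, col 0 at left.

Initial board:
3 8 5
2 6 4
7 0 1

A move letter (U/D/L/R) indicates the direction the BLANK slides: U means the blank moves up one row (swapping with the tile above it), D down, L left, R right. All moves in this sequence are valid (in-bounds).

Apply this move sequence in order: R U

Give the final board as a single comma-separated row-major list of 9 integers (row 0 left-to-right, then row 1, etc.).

After move 1 (R):
3 8 5
2 6 4
7 1 0

After move 2 (U):
3 8 5
2 6 0
7 1 4

Answer: 3, 8, 5, 2, 6, 0, 7, 1, 4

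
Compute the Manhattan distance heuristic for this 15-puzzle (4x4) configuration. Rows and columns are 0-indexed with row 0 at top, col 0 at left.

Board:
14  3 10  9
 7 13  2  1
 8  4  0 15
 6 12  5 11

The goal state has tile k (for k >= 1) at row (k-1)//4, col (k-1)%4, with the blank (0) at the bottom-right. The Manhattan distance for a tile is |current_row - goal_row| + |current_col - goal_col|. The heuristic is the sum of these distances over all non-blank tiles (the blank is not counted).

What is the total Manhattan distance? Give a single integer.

Tile 14: at (0,0), goal (3,1), distance |0-3|+|0-1| = 4
Tile 3: at (0,1), goal (0,2), distance |0-0|+|1-2| = 1
Tile 10: at (0,2), goal (2,1), distance |0-2|+|2-1| = 3
Tile 9: at (0,3), goal (2,0), distance |0-2|+|3-0| = 5
Tile 7: at (1,0), goal (1,2), distance |1-1|+|0-2| = 2
Tile 13: at (1,1), goal (3,0), distance |1-3|+|1-0| = 3
Tile 2: at (1,2), goal (0,1), distance |1-0|+|2-1| = 2
Tile 1: at (1,3), goal (0,0), distance |1-0|+|3-0| = 4
Tile 8: at (2,0), goal (1,3), distance |2-1|+|0-3| = 4
Tile 4: at (2,1), goal (0,3), distance |2-0|+|1-3| = 4
Tile 15: at (2,3), goal (3,2), distance |2-3|+|3-2| = 2
Tile 6: at (3,0), goal (1,1), distance |3-1|+|0-1| = 3
Tile 12: at (3,1), goal (2,3), distance |3-2|+|1-3| = 3
Tile 5: at (3,2), goal (1,0), distance |3-1|+|2-0| = 4
Tile 11: at (3,3), goal (2,2), distance |3-2|+|3-2| = 2
Sum: 4 + 1 + 3 + 5 + 2 + 3 + 2 + 4 + 4 + 4 + 2 + 3 + 3 + 4 + 2 = 46

Answer: 46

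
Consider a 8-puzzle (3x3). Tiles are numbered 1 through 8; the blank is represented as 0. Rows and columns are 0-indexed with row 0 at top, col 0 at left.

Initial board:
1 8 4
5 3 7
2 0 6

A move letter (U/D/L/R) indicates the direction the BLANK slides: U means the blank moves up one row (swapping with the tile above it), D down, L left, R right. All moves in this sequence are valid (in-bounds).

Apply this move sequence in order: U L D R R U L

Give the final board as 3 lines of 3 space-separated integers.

Answer: 1 8 4
2 0 5
3 6 7

Derivation:
After move 1 (U):
1 8 4
5 0 7
2 3 6

After move 2 (L):
1 8 4
0 5 7
2 3 6

After move 3 (D):
1 8 4
2 5 7
0 3 6

After move 4 (R):
1 8 4
2 5 7
3 0 6

After move 5 (R):
1 8 4
2 5 7
3 6 0

After move 6 (U):
1 8 4
2 5 0
3 6 7

After move 7 (L):
1 8 4
2 0 5
3 6 7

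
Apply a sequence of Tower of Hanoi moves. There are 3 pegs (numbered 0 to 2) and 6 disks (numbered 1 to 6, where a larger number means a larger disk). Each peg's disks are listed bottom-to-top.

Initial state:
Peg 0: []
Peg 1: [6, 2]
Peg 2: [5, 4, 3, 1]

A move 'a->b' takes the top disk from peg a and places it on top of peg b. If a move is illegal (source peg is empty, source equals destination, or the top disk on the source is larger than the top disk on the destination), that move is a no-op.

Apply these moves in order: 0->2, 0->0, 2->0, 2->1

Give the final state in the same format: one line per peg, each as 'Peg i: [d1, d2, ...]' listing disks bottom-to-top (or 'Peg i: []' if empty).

After move 1 (0->2):
Peg 0: []
Peg 1: [6, 2]
Peg 2: [5, 4, 3, 1]

After move 2 (0->0):
Peg 0: []
Peg 1: [6, 2]
Peg 2: [5, 4, 3, 1]

After move 3 (2->0):
Peg 0: [1]
Peg 1: [6, 2]
Peg 2: [5, 4, 3]

After move 4 (2->1):
Peg 0: [1]
Peg 1: [6, 2]
Peg 2: [5, 4, 3]

Answer: Peg 0: [1]
Peg 1: [6, 2]
Peg 2: [5, 4, 3]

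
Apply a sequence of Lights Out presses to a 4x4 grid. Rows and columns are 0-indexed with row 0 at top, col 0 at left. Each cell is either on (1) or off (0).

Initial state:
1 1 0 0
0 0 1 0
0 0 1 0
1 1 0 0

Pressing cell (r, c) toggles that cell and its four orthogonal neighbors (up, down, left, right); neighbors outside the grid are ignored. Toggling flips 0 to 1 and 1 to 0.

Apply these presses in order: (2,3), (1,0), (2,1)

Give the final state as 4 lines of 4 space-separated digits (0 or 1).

Answer: 0 1 0 0
1 0 1 1
0 1 1 1
1 0 0 1

Derivation:
After press 1 at (2,3):
1 1 0 0
0 0 1 1
0 0 0 1
1 1 0 1

After press 2 at (1,0):
0 1 0 0
1 1 1 1
1 0 0 1
1 1 0 1

After press 3 at (2,1):
0 1 0 0
1 0 1 1
0 1 1 1
1 0 0 1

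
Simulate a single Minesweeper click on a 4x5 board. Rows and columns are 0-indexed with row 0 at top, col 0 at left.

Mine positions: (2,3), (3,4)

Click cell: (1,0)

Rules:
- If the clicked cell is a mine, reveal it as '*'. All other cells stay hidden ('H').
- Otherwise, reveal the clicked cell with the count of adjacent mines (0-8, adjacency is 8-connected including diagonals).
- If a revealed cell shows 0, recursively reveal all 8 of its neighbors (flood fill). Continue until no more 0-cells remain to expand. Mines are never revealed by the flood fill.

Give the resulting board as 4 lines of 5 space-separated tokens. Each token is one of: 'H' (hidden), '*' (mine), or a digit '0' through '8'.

0 0 0 0 0
0 0 1 1 1
0 0 1 H H
0 0 1 H H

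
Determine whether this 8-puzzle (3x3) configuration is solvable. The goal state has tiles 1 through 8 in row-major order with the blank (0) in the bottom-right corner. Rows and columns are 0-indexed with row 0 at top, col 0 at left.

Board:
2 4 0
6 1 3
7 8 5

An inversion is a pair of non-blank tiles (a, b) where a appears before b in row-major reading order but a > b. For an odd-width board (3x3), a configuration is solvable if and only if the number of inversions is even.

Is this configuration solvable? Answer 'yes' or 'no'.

Inversions (pairs i<j in row-major order where tile[i] > tile[j] > 0): 8
8 is even, so the puzzle is solvable.

Answer: yes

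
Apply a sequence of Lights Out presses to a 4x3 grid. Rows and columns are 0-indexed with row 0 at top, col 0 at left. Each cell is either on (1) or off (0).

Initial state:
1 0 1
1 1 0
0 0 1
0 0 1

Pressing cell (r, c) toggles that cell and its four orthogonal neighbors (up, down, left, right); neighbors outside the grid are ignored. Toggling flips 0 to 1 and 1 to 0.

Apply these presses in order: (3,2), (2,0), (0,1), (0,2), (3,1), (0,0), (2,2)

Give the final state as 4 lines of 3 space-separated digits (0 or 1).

Answer: 1 1 1
1 0 0
1 1 1
0 0 0

Derivation:
After press 1 at (3,2):
1 0 1
1 1 0
0 0 0
0 1 0

After press 2 at (2,0):
1 0 1
0 1 0
1 1 0
1 1 0

After press 3 at (0,1):
0 1 0
0 0 0
1 1 0
1 1 0

After press 4 at (0,2):
0 0 1
0 0 1
1 1 0
1 1 0

After press 5 at (3,1):
0 0 1
0 0 1
1 0 0
0 0 1

After press 6 at (0,0):
1 1 1
1 0 1
1 0 0
0 0 1

After press 7 at (2,2):
1 1 1
1 0 0
1 1 1
0 0 0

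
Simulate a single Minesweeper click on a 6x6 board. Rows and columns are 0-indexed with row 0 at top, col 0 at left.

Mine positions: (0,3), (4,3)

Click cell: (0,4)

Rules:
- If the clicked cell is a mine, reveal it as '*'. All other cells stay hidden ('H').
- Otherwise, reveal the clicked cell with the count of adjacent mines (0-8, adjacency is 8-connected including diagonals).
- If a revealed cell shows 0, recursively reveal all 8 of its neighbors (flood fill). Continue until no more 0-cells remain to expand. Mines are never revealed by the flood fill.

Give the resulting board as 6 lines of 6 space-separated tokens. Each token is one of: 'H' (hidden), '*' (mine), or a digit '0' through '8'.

H H H H 1 H
H H H H H H
H H H H H H
H H H H H H
H H H H H H
H H H H H H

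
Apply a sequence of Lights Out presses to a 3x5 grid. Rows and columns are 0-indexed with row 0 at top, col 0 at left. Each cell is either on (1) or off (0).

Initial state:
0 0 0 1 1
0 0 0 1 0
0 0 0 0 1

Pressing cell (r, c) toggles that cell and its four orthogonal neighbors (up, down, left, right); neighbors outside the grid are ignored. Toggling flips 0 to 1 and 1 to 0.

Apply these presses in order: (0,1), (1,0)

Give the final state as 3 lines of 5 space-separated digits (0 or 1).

Answer: 0 1 1 1 1
1 0 0 1 0
1 0 0 0 1

Derivation:
After press 1 at (0,1):
1 1 1 1 1
0 1 0 1 0
0 0 0 0 1

After press 2 at (1,0):
0 1 1 1 1
1 0 0 1 0
1 0 0 0 1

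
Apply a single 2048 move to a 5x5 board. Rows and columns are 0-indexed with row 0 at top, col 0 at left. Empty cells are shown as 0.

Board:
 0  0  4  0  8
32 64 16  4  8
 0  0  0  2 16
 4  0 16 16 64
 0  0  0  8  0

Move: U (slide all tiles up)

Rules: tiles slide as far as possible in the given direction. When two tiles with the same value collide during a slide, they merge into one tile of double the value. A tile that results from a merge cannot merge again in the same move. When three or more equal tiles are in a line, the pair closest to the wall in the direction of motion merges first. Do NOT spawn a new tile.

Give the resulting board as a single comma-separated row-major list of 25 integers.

Slide up:
col 0: [0, 32, 0, 4, 0] -> [32, 4, 0, 0, 0]
col 1: [0, 64, 0, 0, 0] -> [64, 0, 0, 0, 0]
col 2: [4, 16, 0, 16, 0] -> [4, 32, 0, 0, 0]
col 3: [0, 4, 2, 16, 8] -> [4, 2, 16, 8, 0]
col 4: [8, 8, 16, 64, 0] -> [16, 16, 64, 0, 0]

Answer: 32, 64, 4, 4, 16, 4, 0, 32, 2, 16, 0, 0, 0, 16, 64, 0, 0, 0, 8, 0, 0, 0, 0, 0, 0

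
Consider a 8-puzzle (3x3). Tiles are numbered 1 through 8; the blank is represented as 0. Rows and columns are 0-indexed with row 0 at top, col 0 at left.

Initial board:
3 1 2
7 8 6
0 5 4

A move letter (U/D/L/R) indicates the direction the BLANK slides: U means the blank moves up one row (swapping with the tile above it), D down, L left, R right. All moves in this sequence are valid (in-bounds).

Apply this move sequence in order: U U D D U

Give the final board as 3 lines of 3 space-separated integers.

Answer: 3 1 2
0 8 6
7 5 4

Derivation:
After move 1 (U):
3 1 2
0 8 6
7 5 4

After move 2 (U):
0 1 2
3 8 6
7 5 4

After move 3 (D):
3 1 2
0 8 6
7 5 4

After move 4 (D):
3 1 2
7 8 6
0 5 4

After move 5 (U):
3 1 2
0 8 6
7 5 4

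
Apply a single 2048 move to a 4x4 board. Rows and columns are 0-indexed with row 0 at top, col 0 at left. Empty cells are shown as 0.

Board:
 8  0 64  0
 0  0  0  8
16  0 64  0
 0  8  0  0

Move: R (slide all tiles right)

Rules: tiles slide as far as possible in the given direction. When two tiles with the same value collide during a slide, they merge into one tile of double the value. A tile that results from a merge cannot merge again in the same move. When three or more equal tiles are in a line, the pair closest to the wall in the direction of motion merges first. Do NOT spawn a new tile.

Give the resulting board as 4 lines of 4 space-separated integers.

Slide right:
row 0: [8, 0, 64, 0] -> [0, 0, 8, 64]
row 1: [0, 0, 0, 8] -> [0, 0, 0, 8]
row 2: [16, 0, 64, 0] -> [0, 0, 16, 64]
row 3: [0, 8, 0, 0] -> [0, 0, 0, 8]

Answer:  0  0  8 64
 0  0  0  8
 0  0 16 64
 0  0  0  8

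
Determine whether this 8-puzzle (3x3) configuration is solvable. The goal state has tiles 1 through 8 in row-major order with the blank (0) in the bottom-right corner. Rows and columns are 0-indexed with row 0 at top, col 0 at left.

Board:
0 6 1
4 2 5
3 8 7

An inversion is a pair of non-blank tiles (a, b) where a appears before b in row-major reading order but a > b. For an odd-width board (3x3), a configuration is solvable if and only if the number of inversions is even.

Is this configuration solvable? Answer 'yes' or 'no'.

Answer: no

Derivation:
Inversions (pairs i<j in row-major order where tile[i] > tile[j] > 0): 9
9 is odd, so the puzzle is not solvable.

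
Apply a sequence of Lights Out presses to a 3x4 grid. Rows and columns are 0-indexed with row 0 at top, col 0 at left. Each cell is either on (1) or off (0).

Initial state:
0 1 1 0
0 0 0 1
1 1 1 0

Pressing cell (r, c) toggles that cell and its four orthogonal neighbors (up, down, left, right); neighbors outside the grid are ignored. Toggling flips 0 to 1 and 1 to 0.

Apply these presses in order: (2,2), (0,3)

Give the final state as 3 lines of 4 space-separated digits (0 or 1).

After press 1 at (2,2):
0 1 1 0
0 0 1 1
1 0 0 1

After press 2 at (0,3):
0 1 0 1
0 0 1 0
1 0 0 1

Answer: 0 1 0 1
0 0 1 0
1 0 0 1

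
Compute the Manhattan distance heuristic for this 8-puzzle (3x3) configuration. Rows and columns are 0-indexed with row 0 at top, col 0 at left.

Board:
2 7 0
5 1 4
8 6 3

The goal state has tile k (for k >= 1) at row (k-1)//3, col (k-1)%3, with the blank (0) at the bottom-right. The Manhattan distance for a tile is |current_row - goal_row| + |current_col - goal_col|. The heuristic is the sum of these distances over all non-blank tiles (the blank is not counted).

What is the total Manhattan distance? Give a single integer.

Answer: 14

Derivation:
Tile 2: at (0,0), goal (0,1), distance |0-0|+|0-1| = 1
Tile 7: at (0,1), goal (2,0), distance |0-2|+|1-0| = 3
Tile 5: at (1,0), goal (1,1), distance |1-1|+|0-1| = 1
Tile 1: at (1,1), goal (0,0), distance |1-0|+|1-0| = 2
Tile 4: at (1,2), goal (1,0), distance |1-1|+|2-0| = 2
Tile 8: at (2,0), goal (2,1), distance |2-2|+|0-1| = 1
Tile 6: at (2,1), goal (1,2), distance |2-1|+|1-2| = 2
Tile 3: at (2,2), goal (0,2), distance |2-0|+|2-2| = 2
Sum: 1 + 3 + 1 + 2 + 2 + 1 + 2 + 2 = 14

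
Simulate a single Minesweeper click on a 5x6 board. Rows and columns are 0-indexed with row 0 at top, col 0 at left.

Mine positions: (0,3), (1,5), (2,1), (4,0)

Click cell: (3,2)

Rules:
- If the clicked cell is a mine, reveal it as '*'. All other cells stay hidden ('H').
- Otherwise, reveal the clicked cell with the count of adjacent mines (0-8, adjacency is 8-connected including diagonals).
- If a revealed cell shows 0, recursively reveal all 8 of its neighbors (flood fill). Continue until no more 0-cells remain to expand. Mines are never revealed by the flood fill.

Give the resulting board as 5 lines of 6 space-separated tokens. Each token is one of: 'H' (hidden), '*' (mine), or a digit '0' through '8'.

H H H H H H
H H H H H H
H H H H H H
H H 1 H H H
H H H H H H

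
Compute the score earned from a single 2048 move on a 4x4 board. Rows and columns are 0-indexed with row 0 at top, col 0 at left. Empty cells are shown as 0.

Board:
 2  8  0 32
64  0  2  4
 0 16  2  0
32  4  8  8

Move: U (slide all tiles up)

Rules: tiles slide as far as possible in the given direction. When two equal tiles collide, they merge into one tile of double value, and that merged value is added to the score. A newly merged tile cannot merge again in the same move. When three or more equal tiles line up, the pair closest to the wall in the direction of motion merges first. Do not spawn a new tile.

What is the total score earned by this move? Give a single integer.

Slide up:
col 0: [2, 64, 0, 32] -> [2, 64, 32, 0]  score +0 (running 0)
col 1: [8, 0, 16, 4] -> [8, 16, 4, 0]  score +0 (running 0)
col 2: [0, 2, 2, 8] -> [4, 8, 0, 0]  score +4 (running 4)
col 3: [32, 4, 0, 8] -> [32, 4, 8, 0]  score +0 (running 4)
Board after move:
 2  8  4 32
64 16  8  4
32  4  0  8
 0  0  0  0

Answer: 4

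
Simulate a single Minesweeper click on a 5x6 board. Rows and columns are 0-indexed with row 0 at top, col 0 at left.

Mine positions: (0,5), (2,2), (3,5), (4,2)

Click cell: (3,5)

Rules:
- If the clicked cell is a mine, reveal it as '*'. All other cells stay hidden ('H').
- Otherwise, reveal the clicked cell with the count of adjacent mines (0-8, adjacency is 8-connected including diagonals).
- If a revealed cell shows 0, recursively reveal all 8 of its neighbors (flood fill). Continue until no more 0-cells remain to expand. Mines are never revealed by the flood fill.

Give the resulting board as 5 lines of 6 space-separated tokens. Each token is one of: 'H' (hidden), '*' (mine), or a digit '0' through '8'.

H H H H H H
H H H H H H
H H H H H H
H H H H H *
H H H H H H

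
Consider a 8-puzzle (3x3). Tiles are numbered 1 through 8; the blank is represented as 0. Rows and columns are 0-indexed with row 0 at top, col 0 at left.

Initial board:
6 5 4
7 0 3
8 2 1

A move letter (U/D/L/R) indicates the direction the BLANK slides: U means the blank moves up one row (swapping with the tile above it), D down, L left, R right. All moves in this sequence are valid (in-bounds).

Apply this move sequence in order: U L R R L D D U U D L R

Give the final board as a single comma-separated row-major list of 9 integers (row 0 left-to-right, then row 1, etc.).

Answer: 6, 5, 4, 7, 0, 3, 8, 2, 1

Derivation:
After move 1 (U):
6 0 4
7 5 3
8 2 1

After move 2 (L):
0 6 4
7 5 3
8 2 1

After move 3 (R):
6 0 4
7 5 3
8 2 1

After move 4 (R):
6 4 0
7 5 3
8 2 1

After move 5 (L):
6 0 4
7 5 3
8 2 1

After move 6 (D):
6 5 4
7 0 3
8 2 1

After move 7 (D):
6 5 4
7 2 3
8 0 1

After move 8 (U):
6 5 4
7 0 3
8 2 1

After move 9 (U):
6 0 4
7 5 3
8 2 1

After move 10 (D):
6 5 4
7 0 3
8 2 1

After move 11 (L):
6 5 4
0 7 3
8 2 1

After move 12 (R):
6 5 4
7 0 3
8 2 1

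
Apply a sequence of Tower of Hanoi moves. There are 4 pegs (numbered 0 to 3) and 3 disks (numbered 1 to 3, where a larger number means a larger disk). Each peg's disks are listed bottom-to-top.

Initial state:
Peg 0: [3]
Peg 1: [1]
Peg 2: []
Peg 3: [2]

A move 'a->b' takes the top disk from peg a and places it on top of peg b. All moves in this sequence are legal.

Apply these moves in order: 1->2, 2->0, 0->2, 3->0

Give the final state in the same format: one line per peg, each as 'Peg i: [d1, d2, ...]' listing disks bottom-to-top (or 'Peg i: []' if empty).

Answer: Peg 0: [3, 2]
Peg 1: []
Peg 2: [1]
Peg 3: []

Derivation:
After move 1 (1->2):
Peg 0: [3]
Peg 1: []
Peg 2: [1]
Peg 3: [2]

After move 2 (2->0):
Peg 0: [3, 1]
Peg 1: []
Peg 2: []
Peg 3: [2]

After move 3 (0->2):
Peg 0: [3]
Peg 1: []
Peg 2: [1]
Peg 3: [2]

After move 4 (3->0):
Peg 0: [3, 2]
Peg 1: []
Peg 2: [1]
Peg 3: []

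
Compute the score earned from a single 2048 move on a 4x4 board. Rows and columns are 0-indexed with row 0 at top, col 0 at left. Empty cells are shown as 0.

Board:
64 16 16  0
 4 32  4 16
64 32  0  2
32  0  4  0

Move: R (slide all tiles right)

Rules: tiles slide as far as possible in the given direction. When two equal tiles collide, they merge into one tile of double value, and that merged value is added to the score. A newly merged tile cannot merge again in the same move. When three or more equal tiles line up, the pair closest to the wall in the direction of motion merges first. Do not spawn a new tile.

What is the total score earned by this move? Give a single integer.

Answer: 32

Derivation:
Slide right:
row 0: [64, 16, 16, 0] -> [0, 0, 64, 32]  score +32 (running 32)
row 1: [4, 32, 4, 16] -> [4, 32, 4, 16]  score +0 (running 32)
row 2: [64, 32, 0, 2] -> [0, 64, 32, 2]  score +0 (running 32)
row 3: [32, 0, 4, 0] -> [0, 0, 32, 4]  score +0 (running 32)
Board after move:
 0  0 64 32
 4 32  4 16
 0 64 32  2
 0  0 32  4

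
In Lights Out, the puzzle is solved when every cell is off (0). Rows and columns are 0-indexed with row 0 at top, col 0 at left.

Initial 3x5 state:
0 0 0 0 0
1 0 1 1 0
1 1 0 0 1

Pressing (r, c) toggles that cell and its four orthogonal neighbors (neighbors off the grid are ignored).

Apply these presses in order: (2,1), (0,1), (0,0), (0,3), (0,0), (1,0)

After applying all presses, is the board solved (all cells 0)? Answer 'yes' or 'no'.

After press 1 at (2,1):
0 0 0 0 0
1 1 1 1 0
0 0 1 0 1

After press 2 at (0,1):
1 1 1 0 0
1 0 1 1 0
0 0 1 0 1

After press 3 at (0,0):
0 0 1 0 0
0 0 1 1 0
0 0 1 0 1

After press 4 at (0,3):
0 0 0 1 1
0 0 1 0 0
0 0 1 0 1

After press 5 at (0,0):
1 1 0 1 1
1 0 1 0 0
0 0 1 0 1

After press 6 at (1,0):
0 1 0 1 1
0 1 1 0 0
1 0 1 0 1

Lights still on: 8

Answer: no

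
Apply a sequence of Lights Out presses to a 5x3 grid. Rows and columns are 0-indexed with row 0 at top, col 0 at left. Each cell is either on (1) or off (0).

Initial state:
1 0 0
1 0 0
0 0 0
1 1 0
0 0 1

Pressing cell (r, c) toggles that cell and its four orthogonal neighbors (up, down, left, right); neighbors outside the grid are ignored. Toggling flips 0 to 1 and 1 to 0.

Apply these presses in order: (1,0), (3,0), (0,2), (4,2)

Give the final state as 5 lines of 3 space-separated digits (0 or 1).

After press 1 at (1,0):
0 0 0
0 1 0
1 0 0
1 1 0
0 0 1

After press 2 at (3,0):
0 0 0
0 1 0
0 0 0
0 0 0
1 0 1

After press 3 at (0,2):
0 1 1
0 1 1
0 0 0
0 0 0
1 0 1

After press 4 at (4,2):
0 1 1
0 1 1
0 0 0
0 0 1
1 1 0

Answer: 0 1 1
0 1 1
0 0 0
0 0 1
1 1 0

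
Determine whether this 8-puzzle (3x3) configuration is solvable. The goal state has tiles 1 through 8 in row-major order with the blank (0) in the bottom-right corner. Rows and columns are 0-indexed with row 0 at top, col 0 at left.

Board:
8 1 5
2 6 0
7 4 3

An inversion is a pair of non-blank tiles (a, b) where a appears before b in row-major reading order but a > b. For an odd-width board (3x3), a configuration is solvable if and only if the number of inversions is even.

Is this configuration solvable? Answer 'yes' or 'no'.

Answer: no

Derivation:
Inversions (pairs i<j in row-major order where tile[i] > tile[j] > 0): 15
15 is odd, so the puzzle is not solvable.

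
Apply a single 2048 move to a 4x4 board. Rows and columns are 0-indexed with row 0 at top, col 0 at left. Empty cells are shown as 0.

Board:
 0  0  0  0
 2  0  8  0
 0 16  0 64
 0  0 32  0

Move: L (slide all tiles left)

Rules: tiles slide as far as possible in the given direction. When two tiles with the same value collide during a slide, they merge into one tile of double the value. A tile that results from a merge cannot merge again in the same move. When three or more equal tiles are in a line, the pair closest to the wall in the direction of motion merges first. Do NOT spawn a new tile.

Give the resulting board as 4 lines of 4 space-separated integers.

Answer:  0  0  0  0
 2  8  0  0
16 64  0  0
32  0  0  0

Derivation:
Slide left:
row 0: [0, 0, 0, 0] -> [0, 0, 0, 0]
row 1: [2, 0, 8, 0] -> [2, 8, 0, 0]
row 2: [0, 16, 0, 64] -> [16, 64, 0, 0]
row 3: [0, 0, 32, 0] -> [32, 0, 0, 0]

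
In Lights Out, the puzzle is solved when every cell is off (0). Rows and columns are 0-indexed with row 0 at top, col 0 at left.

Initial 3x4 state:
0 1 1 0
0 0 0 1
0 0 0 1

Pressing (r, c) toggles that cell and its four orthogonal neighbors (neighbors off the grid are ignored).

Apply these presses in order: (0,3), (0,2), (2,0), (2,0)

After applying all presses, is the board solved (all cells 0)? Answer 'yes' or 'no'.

After press 1 at (0,3):
0 1 0 1
0 0 0 0
0 0 0 1

After press 2 at (0,2):
0 0 1 0
0 0 1 0
0 0 0 1

After press 3 at (2,0):
0 0 1 0
1 0 1 0
1 1 0 1

After press 4 at (2,0):
0 0 1 0
0 0 1 0
0 0 0 1

Lights still on: 3

Answer: no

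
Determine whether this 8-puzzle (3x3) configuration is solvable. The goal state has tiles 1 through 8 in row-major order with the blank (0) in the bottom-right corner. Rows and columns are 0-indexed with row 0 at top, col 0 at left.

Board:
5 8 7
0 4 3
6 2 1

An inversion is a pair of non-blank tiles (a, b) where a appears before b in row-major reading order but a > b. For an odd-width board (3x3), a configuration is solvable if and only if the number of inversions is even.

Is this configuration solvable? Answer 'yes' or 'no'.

Answer: no

Derivation:
Inversions (pairs i<j in row-major order where tile[i] > tile[j] > 0): 23
23 is odd, so the puzzle is not solvable.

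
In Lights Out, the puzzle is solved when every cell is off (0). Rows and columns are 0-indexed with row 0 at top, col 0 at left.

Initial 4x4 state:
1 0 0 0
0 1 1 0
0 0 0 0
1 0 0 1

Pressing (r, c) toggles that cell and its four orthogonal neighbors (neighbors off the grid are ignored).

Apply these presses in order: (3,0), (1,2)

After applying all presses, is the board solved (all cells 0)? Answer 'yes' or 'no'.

After press 1 at (3,0):
1 0 0 0
0 1 1 0
1 0 0 0
0 1 0 1

After press 2 at (1,2):
1 0 1 0
0 0 0 1
1 0 1 0
0 1 0 1

Lights still on: 7

Answer: no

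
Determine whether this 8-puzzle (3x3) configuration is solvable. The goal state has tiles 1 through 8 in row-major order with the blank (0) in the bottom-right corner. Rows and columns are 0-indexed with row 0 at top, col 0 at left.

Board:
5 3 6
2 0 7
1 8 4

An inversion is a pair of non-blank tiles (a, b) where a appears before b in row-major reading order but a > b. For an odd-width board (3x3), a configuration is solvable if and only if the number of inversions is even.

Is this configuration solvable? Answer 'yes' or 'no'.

Answer: no

Derivation:
Inversions (pairs i<j in row-major order where tile[i] > tile[j] > 0): 13
13 is odd, so the puzzle is not solvable.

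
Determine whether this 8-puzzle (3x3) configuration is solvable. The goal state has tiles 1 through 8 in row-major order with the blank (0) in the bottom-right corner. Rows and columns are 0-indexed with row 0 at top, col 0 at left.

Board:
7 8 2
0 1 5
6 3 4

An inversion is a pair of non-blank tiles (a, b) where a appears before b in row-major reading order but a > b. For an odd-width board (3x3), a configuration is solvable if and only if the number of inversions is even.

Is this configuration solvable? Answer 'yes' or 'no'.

Answer: no

Derivation:
Inversions (pairs i<j in row-major order where tile[i] > tile[j] > 0): 17
17 is odd, so the puzzle is not solvable.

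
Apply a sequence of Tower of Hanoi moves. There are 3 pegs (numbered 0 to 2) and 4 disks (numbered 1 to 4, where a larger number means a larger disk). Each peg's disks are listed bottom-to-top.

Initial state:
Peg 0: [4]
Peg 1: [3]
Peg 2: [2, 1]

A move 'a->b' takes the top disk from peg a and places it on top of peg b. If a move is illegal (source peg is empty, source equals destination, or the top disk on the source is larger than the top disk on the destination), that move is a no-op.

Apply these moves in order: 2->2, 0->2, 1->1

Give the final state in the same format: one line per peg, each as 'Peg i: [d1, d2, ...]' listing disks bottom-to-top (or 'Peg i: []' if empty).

Answer: Peg 0: [4]
Peg 1: [3]
Peg 2: [2, 1]

Derivation:
After move 1 (2->2):
Peg 0: [4]
Peg 1: [3]
Peg 2: [2, 1]

After move 2 (0->2):
Peg 0: [4]
Peg 1: [3]
Peg 2: [2, 1]

After move 3 (1->1):
Peg 0: [4]
Peg 1: [3]
Peg 2: [2, 1]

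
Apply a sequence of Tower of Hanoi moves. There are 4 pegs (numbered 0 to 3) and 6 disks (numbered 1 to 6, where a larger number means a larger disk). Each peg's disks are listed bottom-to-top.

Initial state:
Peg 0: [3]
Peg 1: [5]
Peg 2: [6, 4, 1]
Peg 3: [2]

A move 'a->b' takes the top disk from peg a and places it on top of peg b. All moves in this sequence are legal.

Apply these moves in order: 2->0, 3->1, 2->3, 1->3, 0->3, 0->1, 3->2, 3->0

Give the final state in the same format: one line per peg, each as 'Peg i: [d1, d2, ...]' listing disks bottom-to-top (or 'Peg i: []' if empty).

After move 1 (2->0):
Peg 0: [3, 1]
Peg 1: [5]
Peg 2: [6, 4]
Peg 3: [2]

After move 2 (3->1):
Peg 0: [3, 1]
Peg 1: [5, 2]
Peg 2: [6, 4]
Peg 3: []

After move 3 (2->3):
Peg 0: [3, 1]
Peg 1: [5, 2]
Peg 2: [6]
Peg 3: [4]

After move 4 (1->3):
Peg 0: [3, 1]
Peg 1: [5]
Peg 2: [6]
Peg 3: [4, 2]

After move 5 (0->3):
Peg 0: [3]
Peg 1: [5]
Peg 2: [6]
Peg 3: [4, 2, 1]

After move 6 (0->1):
Peg 0: []
Peg 1: [5, 3]
Peg 2: [6]
Peg 3: [4, 2, 1]

After move 7 (3->2):
Peg 0: []
Peg 1: [5, 3]
Peg 2: [6, 1]
Peg 3: [4, 2]

After move 8 (3->0):
Peg 0: [2]
Peg 1: [5, 3]
Peg 2: [6, 1]
Peg 3: [4]

Answer: Peg 0: [2]
Peg 1: [5, 3]
Peg 2: [6, 1]
Peg 3: [4]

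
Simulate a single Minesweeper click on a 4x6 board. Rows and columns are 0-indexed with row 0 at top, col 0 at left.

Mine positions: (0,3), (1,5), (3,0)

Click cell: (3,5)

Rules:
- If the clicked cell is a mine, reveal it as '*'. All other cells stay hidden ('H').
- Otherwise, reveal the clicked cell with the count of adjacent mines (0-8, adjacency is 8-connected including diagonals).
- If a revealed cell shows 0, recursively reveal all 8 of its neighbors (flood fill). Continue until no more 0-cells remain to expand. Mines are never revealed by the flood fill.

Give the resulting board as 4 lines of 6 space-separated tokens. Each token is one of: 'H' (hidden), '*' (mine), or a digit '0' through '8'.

0 0 1 H H H
0 0 1 1 2 H
1 1 0 0 1 1
H 1 0 0 0 0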